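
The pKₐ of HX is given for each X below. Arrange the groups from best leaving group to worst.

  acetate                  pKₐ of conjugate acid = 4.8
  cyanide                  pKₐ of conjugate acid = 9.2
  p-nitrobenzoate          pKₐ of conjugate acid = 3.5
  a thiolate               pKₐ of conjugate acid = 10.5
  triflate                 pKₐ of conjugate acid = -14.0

Lower conjugate-acid pKₐ ⇒ weaker base ⇒ better leaving group.
Sorting by the given values: triflate (-14.0), p-nitrobenzoate (3.5), acetate (4.8), cyanide (9.2), a thiolate (10.5).

triflate > p-nitrobenzoate > acetate > cyanide > a thiolate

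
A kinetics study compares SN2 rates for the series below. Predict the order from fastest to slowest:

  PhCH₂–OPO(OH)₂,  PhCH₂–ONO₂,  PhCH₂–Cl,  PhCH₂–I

PhCH₂–I > PhCH₂–Cl > PhCH₂–ONO₂ > PhCH₂–OPO(OH)₂

Identical carbon frameworks mean the comparison reduces to leaving-group quality.
The more stable X⁻ (or X) is on its own — i.e. the weaker a base it is — the better a leaving group it makes.
PhCH₂–I loses I⁻: pKₐ(HI) ≈ -10
PhCH₂–Cl loses Cl⁻: pKₐ(HCl) ≈ -7
PhCH₂–ONO₂ loses NO₃⁻: pKₐ(HNO₃) ≈ -1.3
PhCH₂–OPO(OH)₂ loses H₂PO₄⁻: pKₐ(H₃PO₄) ≈ 2.1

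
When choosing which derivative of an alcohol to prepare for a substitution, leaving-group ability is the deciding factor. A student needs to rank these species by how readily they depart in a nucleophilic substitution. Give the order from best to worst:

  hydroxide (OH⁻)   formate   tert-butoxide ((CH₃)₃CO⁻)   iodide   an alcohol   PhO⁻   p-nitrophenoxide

iodide > an alcohol > formate > p-nitrophenoxide > PhO⁻ > hydroxide (OH⁻) > tert-butoxide ((CH₃)₃CO⁻)

iodide: pKₐ(HI) ≈ -10 — large, highly polarisable; very weak base
an alcohol: pKₐ(R'OH₂⁺) ≈ -2.4
formate: pKₐ(HCOOH) ≈ 3.8
p-nitrophenoxide: pKₐ(p-nitrophenol) ≈ 7.2 — nitro group delocalises the charge; the classic chromogenic LG
PhO⁻: pKₐ(C₆H₅OH (phenol)) ≈ 10 — resonance into the ring helps, but still a poor LG
hydroxide (OH⁻): pKₐ(H₂O) ≈ 15.7 — strong base; essentially never leaves without prior activation
tert-butoxide ((CH₃)₃CO⁻): pKₐ(t-BuOH) ≈ 18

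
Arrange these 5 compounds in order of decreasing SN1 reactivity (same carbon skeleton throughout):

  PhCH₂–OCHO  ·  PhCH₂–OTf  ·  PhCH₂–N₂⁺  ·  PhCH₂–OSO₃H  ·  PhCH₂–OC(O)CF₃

The skeletons are identical, so relative rate is governed entirely by leaving-group ability.
The more stable X⁻ (or X) is on its own — i.e. the weaker a base it is — the better a leaving group it makes.
PhCH₂–N₂⁺ loses N₂: no meaningful conjugate acid; N₂ departs as an exceptionally stable neutral molecule
PhCH₂–OTf loses OTf⁻: pKₐ(CF₃SO₃H (triflic acid)) ≈ -14
PhCH₂–OSO₃H loses HSO₄⁻: pKₐ(H₂SO₄) ≈ -3
PhCH₂–OC(O)CF₃ loses CF₃COO⁻: pKₐ(CF₃COOH) ≈ 0.2
PhCH₂–OCHO loses HCOO⁻: pKₐ(HCOOH) ≈ 3.8

PhCH₂–N₂⁺ > PhCH₂–OTf > PhCH₂–OSO₃H > PhCH₂–OC(O)CF₃ > PhCH₂–OCHO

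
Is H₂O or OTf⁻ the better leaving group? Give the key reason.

OTf⁻

OTf⁻ is the better leaving group.
pKₐ(CF₃SO₃H (triflic acid)) ≈ -14 versus pKₐ(H₃O⁺) ≈ -1.7: OTf⁻ is the much weaker base.
Charge spread over three oxygens and a CF₃ group; the premier leaving group in synthesis.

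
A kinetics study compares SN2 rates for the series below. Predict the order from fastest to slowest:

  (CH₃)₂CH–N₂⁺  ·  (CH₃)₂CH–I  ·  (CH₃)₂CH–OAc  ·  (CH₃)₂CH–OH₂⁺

(CH₃)₂CH–N₂⁺ > (CH₃)₂CH–I > (CH₃)₂CH–OH₂⁺ > (CH₃)₂CH–OAc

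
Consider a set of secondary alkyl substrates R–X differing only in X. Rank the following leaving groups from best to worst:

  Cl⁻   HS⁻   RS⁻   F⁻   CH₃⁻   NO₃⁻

Cl⁻: pKₐ(HCl) ≈ -7
NO₃⁻: pKₐ(HNO₃) ≈ -1.3
F⁻: pKₐ(HF) ≈ 3.2
HS⁻: pKₐ(H₂S) ≈ 7
RS⁻: pKₐ(RSH (a thiol)) ≈ 10.5
CH₃⁻: pKₐ(CH₄) ≈ 48

Cl⁻ > NO₃⁻ > F⁻ > HS⁻ > RS⁻ > CH₃⁻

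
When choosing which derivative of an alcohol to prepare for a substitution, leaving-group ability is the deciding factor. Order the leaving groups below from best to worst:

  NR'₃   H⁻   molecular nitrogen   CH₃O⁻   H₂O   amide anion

molecular nitrogen > H₂O > NR'₃ > CH₃O⁻ > H⁻ > amide anion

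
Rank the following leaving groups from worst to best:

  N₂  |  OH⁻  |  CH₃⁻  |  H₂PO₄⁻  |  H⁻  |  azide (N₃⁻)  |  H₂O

N₂: no meaningful conjugate acid; N₂ departs as an exceptionally stable neutral molecule
H₂O: pKₐ(H₃O⁺) ≈ -1.7
H₂PO₄⁻: pKₐ(H₃PO₄) ≈ 2.1 — moderate base; biological leaving group after further activation
azide (N₃⁻): pKₐ(HN₃) ≈ 4.7 — linear, resonance-stabilised
OH⁻: pKₐ(H₂O) ≈ 15.7
H⁻: pKₐ(H₂) ≈ 36 — extremely strong base; leaves only in special hydride-transfer contexts
CH₃⁻: pKₐ(CH₄) ≈ 48 — unstabilised carbanion; the worst conceivable leaving group
The question asks for worst first, so the sequence is read in increasing leaving-group ability.

CH₃⁻ < H⁻ < OH⁻ < azide (N₃⁻) < H₂PO₄⁻ < H₂O < N₂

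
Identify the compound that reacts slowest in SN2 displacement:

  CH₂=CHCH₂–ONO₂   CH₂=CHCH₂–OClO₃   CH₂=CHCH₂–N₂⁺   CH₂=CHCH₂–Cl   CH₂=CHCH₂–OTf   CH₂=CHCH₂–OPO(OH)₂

Identical carbon frameworks mean the comparison reduces to leaving-group quality.
A good leaving group is a weak base: the lower the pKₐ of its conjugate acid, the more readily it departs.
CH₂=CHCH₂–N₂⁺ loses N₂: no meaningful conjugate acid; N₂ departs as an exceptionally stable neutral molecule
CH₂=CHCH₂–OTf loses OTf⁻: pKₐ(CF₃SO₃H (triflic acid)) ≈ -14
CH₂=CHCH₂–OClO₃ loses ClO₄⁻: pKₐ(HClO₄) ≈ -10
CH₂=CHCH₂–Cl loses Cl⁻: pKₐ(HCl) ≈ -7
CH₂=CHCH₂–ONO₂ loses NO₃⁻: pKₐ(HNO₃) ≈ -1.3
CH₂=CHCH₂–OPO(OH)₂ loses H₂PO₄⁻: pKₐ(H₃PO₄) ≈ 2.1

CH₂=CHCH₂–OPO(OH)₂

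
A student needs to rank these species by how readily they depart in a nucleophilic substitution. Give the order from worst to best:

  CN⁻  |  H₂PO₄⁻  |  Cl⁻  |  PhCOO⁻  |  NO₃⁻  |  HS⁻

CN⁻ < HS⁻ < PhCOO⁻ < H₂PO₄⁻ < NO₃⁻ < Cl⁻

Leaving-group ability tracks the stability of the departed species; conjugate-acid pKₐ is the usual yardstick (lower pKₐ → better LG).
Cl⁻: pKₐ(HCl) ≈ -7 — moderately weak base
NO₃⁻: pKₐ(HNO₃) ≈ -1.3 — resonance-delocalised over three oxygens
H₂PO₄⁻: pKₐ(H₃PO₄) ≈ 2.1 — moderate base; biological leaving group after further activation
PhCOO⁻: pKₐ(C₆H₅COOH) ≈ 4.2
HS⁻: pKₐ(H₂S) ≈ 7 — larger and more polarisable than the oxygen analogue
CN⁻: pKₐ(HCN) ≈ 9.2 — sp carbon stabilises the charge somewhat, but still a poor LG
The question asks for worst first, so the sequence is read in increasing leaving-group ability.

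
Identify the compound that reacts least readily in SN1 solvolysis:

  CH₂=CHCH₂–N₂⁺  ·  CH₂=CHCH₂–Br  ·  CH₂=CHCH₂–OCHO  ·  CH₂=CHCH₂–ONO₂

With the same alkyl group throughout, only the leaving group differentiates the rates.
A good leaving group is a weak base: the lower the pKₐ of its conjugate acid, the more readily it departs.
CH₂=CHCH₂–N₂⁺ loses N₂: no meaningful conjugate acid; N₂ departs as an exceptionally stable neutral molecule
CH₂=CHCH₂–Br loses Br⁻: pKₐ(HBr) ≈ -9
CH₂=CHCH₂–ONO₂ loses NO₃⁻: pKₐ(HNO₃) ≈ -1.3
CH₂=CHCH₂–OCHO loses HCOO⁻: pKₐ(HCOOH) ≈ 3.8

CH₂=CHCH₂–OCHO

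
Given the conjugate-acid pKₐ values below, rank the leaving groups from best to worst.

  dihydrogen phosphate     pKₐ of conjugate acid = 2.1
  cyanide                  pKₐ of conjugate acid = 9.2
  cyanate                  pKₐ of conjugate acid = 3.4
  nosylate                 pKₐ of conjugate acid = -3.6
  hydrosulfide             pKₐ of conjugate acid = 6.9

Lower conjugate-acid pKₐ ⇒ weaker base ⇒ better leaving group.
Sorting by the given values: nosylate (-3.6), dihydrogen phosphate (2.1), cyanate (3.4), hydrosulfide (6.9), cyanide (9.2).

nosylate > dihydrogen phosphate > cyanate > hydrosulfide > cyanide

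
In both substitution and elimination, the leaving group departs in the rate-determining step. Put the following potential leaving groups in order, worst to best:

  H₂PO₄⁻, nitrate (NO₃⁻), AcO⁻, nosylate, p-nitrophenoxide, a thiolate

a thiolate < p-nitrophenoxide < AcO⁻ < H₂PO₄⁻ < nitrate (NO₃⁻) < nosylate

nosylate: pKₐ(p-O₂NC₆H₄SO₃H) ≈ -3.5
nitrate (NO₃⁻): pKₐ(HNO₃) ≈ -1.3
H₂PO₄⁻: pKₐ(H₃PO₄) ≈ 2.1
AcO⁻: pKₐ(CH₃COOH) ≈ 4.8
p-nitrophenoxide: pKₐ(p-nitrophenol) ≈ 7.2
a thiolate: pKₐ(RSH (a thiol)) ≈ 10.5
Listed from poorest to best leaving group as asked.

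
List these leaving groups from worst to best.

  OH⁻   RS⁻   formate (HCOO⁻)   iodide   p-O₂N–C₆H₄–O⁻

OH⁻ < RS⁻ < p-O₂N–C₆H₄–O⁻ < formate (HCOO⁻) < iodide

The more stable X⁻ (or X) is on its own — i.e. the weaker a base it is — the better a leaving group it makes.
iodide: pKₐ(HI) ≈ -10
formate (HCOO⁻): pKₐ(HCOOH) ≈ 3.8
p-O₂N–C₆H₄–O⁻: pKₐ(p-nitrophenol) ≈ 7.2
RS⁻: pKₐ(RSH (a thiol)) ≈ 10.5
OH⁻: pKₐ(H₂O) ≈ 15.7
The question asks for worst first, so the sequence is read in increasing leaving-group ability.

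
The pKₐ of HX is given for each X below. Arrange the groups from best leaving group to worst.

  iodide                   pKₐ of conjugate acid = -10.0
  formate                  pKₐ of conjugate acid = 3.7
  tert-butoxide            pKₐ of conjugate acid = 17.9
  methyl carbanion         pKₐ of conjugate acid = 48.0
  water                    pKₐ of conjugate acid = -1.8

Lower conjugate-acid pKₐ ⇒ weaker base ⇒ better leaving group.
Sorting by the given values: iodide (-10.0), water (-1.8), formate (3.7), tert-butoxide (17.9), methyl carbanion (48.0).

iodide > water > formate > tert-butoxide > methyl carbanion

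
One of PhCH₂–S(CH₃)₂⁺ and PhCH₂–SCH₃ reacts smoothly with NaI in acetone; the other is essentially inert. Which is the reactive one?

PhCH₂–S(CH₃)₂⁺

From PhCH₂–SCH₃ the departing group would be RS⁻ (pKₐ(RSH (a thiol)) ≈ 10.5). Moderately basic; rarely leaves without activation.
From PhCH₂–S(CH₃)₂⁺ the leaving group is SR'₂ (pKₐ(R'₂SH⁺) ≈ -7). Neutral; leaves from a sulfonium salt (R–SR'₂⁺).
(In practice PhCH₂–S(CH₃)₂⁺ is made from PhCH₂–SCH₃ by S-methylation with CH₃I, allowing neutral dimethyl sulfide, rather than methanethiolate, to depart.)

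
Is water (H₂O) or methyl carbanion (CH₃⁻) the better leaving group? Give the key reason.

water (H₂O)

water (H₂O) is the better leaving group.
pKₐ(H₃O⁺) ≈ -1.7 versus pKₐ(CH₄) ≈ 48: water (H₂O) is the much weaker base.
Neutral; leaves from a protonated alcohol (R–OH₂⁺).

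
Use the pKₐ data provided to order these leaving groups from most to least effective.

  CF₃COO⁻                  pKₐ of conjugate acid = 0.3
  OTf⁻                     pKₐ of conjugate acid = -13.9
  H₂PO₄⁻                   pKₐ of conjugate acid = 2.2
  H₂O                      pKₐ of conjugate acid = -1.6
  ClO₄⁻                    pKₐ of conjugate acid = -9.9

Lower conjugate-acid pKₐ ⇒ weaker base ⇒ better leaving group.
Sorting by the given values: OTf⁻ (-13.9), ClO₄⁻ (-9.9), H₂O (-1.6), CF₃COO⁻ (0.3), H₂PO₄⁻ (2.2).

OTf⁻ > ClO₄⁻ > H₂O > CF₃COO⁻ > H₂PO₄⁻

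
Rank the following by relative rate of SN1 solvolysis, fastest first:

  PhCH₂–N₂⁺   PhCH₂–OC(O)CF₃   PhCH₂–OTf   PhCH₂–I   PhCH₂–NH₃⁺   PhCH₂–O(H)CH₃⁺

With the same alkyl group throughout, only the leaving group differentiates the rates.
Rank by basicity of the departing species: weakest base leaves most easily.
PhCH₂–N₂⁺ loses N₂: no meaningful conjugate acid; N₂ departs as an exceptionally stable neutral molecule
PhCH₂–OTf loses OTf⁻: pKₐ(CF₃SO₃H (triflic acid)) ≈ -14
PhCH₂–I loses I⁻: pKₐ(HI) ≈ -10
PhCH₂–O(H)CH₃⁺ loses R'OH: pKₐ(R'OH₂⁺) ≈ -2.4
PhCH₂–OC(O)CF₃ loses CF₃COO⁻: pKₐ(CF₃COOH) ≈ 0.2
PhCH₂–NH₃⁺ loses NH₃: pKₐ(NH₄⁺) ≈ 9.2

PhCH₂–N₂⁺ > PhCH₂–OTf > PhCH₂–I > PhCH₂–O(H)CH₃⁺ > PhCH₂–OC(O)CF₃ > PhCH₂–NH₃⁺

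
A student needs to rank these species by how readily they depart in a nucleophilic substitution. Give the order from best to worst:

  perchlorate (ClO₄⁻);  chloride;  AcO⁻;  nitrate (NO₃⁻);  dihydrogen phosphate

Leaving-group ability tracks the stability of the departed species; conjugate-acid pKₐ is the usual yardstick (lower pKₐ → better LG).
perchlorate (ClO₄⁻): pKₐ(HClO₄) ≈ -10
chloride: pKₐ(HCl) ≈ -7
nitrate (NO₃⁻): pKₐ(HNO₃) ≈ -1.3
dihydrogen phosphate: pKₐ(H₃PO₄) ≈ 2.1
AcO⁻: pKₐ(CH₃COOH) ≈ 4.8

perchlorate (ClO₄⁻) > chloride > nitrate (NO₃⁻) > dihydrogen phosphate > AcO⁻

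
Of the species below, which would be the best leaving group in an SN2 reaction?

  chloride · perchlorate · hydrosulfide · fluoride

perchlorate

The more stable X⁻ (or X) is on its own — i.e. the weaker a base it is — the better a leaving group it makes.
perchlorate: pKₐ(HClO₄) ≈ -10
chloride: pKₐ(HCl) ≈ -7
fluoride: pKₐ(HF) ≈ 3.2
hydrosulfide: pKₐ(H₂S) ≈ 7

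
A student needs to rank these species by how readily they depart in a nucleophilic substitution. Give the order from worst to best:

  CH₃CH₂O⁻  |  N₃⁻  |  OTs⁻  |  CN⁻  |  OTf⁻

OTf⁻: pKₐ(CF₃SO₃H (triflic acid)) ≈ -14
OTs⁻: pKₐ(p-CH₃C₆H₄SO₃H (TsOH)) ≈ -2.8 — resonance-delocalised arenesulfonate
N₃⁻: pKₐ(HN₃) ≈ 4.7 — linear, resonance-stabilised
CN⁻: pKₐ(HCN) ≈ 9.2 — sp carbon stabilises the charge somewhat, but still a poor LG
CH₃CH₂O⁻: pKₐ(CH₃CH₂OH) ≈ 16 — strong base; alkoxides do not leave unassisted
Listed from poorest to best leaving group as asked.

CH₃CH₂O⁻ < CN⁻ < N₃⁻ < OTs⁻ < OTf⁻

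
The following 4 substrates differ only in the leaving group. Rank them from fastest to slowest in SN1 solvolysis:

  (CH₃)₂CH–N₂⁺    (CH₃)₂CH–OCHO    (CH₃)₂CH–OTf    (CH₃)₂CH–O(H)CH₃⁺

With the same alkyl group throughout, only the leaving group differentiates the rates.
Rank by basicity of the departing species: weakest base leaves most easily.
(CH₃)₂CH–N₂⁺ loses N₂: no meaningful conjugate acid; N₂ departs as an exceptionally stable neutral molecule
(CH₃)₂CH–OTf loses OTf⁻: pKₐ(CF₃SO₃H (triflic acid)) ≈ -14
(CH₃)₂CH–O(H)CH₃⁺ loses R'OH: pKₐ(R'OH₂⁺) ≈ -2.4
(CH₃)₂CH–OCHO loses HCOO⁻: pKₐ(HCOOH) ≈ 3.8

(CH₃)₂CH–N₂⁺ > (CH₃)₂CH–OTf > (CH₃)₂CH–O(H)CH₃⁺ > (CH₃)₂CH–OCHO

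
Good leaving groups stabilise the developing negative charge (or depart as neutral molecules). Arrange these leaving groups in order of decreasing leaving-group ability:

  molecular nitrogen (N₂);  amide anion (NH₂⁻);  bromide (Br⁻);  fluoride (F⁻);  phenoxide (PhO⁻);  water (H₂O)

A good leaving group is a weak base: the lower the pKₐ of its conjugate acid, the more readily it departs.
molecular nitrogen (N₂): no meaningful conjugate acid; N₂ departs as an exceptionally stable neutral molecule
bromide (Br⁻): pKₐ(HBr) ≈ -9
water (H₂O): pKₐ(H₃O⁺) ≈ -1.7
fluoride (F⁻): pKₐ(HF) ≈ 3.2 — small and strongly basic; the poor halide leaving group
phenoxide (PhO⁻): pKₐ(C₆H₅OH (phenol)) ≈ 10 — resonance into the ring helps, but still a poor LG
amide anion (NH₂⁻): pKₐ(NH₃) ≈ 38 — extremely strong base; never a leaving group

molecular nitrogen (N₂) > bromide (Br⁻) > water (H₂O) > fluoride (F⁻) > phenoxide (PhO⁻) > amide anion (NH₂⁻)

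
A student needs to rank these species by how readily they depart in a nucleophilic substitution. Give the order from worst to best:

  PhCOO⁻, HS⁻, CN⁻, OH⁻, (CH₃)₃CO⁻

Rank by basicity of the departing species: weakest base leaves most easily.
PhCOO⁻: pKₐ(C₆H₅COOH) ≈ 4.2 — aryl carboxylate
HS⁻: pKₐ(H₂S) ≈ 7 — larger and more polarisable than the oxygen analogue
CN⁻: pKₐ(HCN) ≈ 9.2 — sp carbon stabilises the charge somewhat, but still a poor LG
OH⁻: pKₐ(H₂O) ≈ 15.7
(CH₃)₃CO⁻: pKₐ(t-BuOH) ≈ 18
The question asks for worst first, so the sequence is read in increasing leaving-group ability.

(CH₃)₃CO⁻ < OH⁻ < CN⁻ < HS⁻ < PhCOO⁻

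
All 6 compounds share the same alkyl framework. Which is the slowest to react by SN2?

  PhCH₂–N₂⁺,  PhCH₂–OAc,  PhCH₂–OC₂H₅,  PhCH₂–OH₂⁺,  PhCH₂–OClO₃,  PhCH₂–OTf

Same R in every case — rank the leaving groups.
Rank by basicity of the departing species: weakest base leaves most easily.
PhCH₂–N₂⁺ loses N₂: no meaningful conjugate acid; N₂ departs as an exceptionally stable neutral molecule
PhCH₂–OTf loses OTf⁻: pKₐ(CF₃SO₃H (triflic acid)) ≈ -14
PhCH₂–OClO₃ loses ClO₄⁻: pKₐ(HClO₄) ≈ -10
PhCH₂–OH₂⁺ loses H₂O: pKₐ(H₃O⁺) ≈ -1.7
PhCH₂–OAc loses AcO⁻: pKₐ(CH₃COOH) ≈ 4.8
PhCH₂–OC₂H₅ loses CH₃CH₂O⁻: pKₐ(CH₃CH₂OH) ≈ 16

PhCH₂–OC₂H₅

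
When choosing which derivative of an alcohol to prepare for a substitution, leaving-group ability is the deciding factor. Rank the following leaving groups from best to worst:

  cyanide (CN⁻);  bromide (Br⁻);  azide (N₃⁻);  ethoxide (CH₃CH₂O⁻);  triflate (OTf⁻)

triflate (OTf⁻) > bromide (Br⁻) > azide (N₃⁻) > cyanide (CN⁻) > ethoxide (CH₃CH₂O⁻)

The more stable X⁻ (or X) is on its own — i.e. the weaker a base it is — the better a leaving group it makes.
triflate (OTf⁻): pKₐ(CF₃SO₃H (triflic acid)) ≈ -14
bromide (Br⁻): pKₐ(HBr) ≈ -9
azide (N₃⁻): pKₐ(HN₃) ≈ 4.7 — linear, resonance-stabilised
cyanide (CN⁻): pKₐ(HCN) ≈ 9.2
ethoxide (CH₃CH₂O⁻): pKₐ(CH₃CH₂OH) ≈ 16 — strong base; alkoxides do not leave unassisted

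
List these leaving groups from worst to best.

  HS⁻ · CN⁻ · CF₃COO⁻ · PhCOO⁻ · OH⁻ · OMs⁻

The more stable X⁻ (or X) is on its own — i.e. the weaker a base it is — the better a leaving group it makes.
OMs⁻: pKₐ(CH₃SO₃H (MsOH)) ≈ -1.9
CF₃COO⁻: pKₐ(CF₃COOH) ≈ 0.2
PhCOO⁻: pKₐ(C₆H₅COOH) ≈ 4.2
HS⁻: pKₐ(H₂S) ≈ 7
CN⁻: pKₐ(HCN) ≈ 9.2
OH⁻: pKₐ(H₂O) ≈ 15.7
The question asks for worst first, so the sequence is read in increasing leaving-group ability.

OH⁻ < CN⁻ < HS⁻ < PhCOO⁻ < CF₃COO⁻ < OMs⁻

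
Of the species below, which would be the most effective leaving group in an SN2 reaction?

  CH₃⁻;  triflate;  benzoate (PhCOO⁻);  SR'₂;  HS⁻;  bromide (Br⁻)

Rank by basicity of the departing species: weakest base leaves most easily.
triflate: pKₐ(CF₃SO₃H (triflic acid)) ≈ -14
bromide (Br⁻): pKₐ(HBr) ≈ -9
SR'₂: pKₐ(R'₂SH⁺) ≈ -7
benzoate (PhCOO⁻): pKₐ(C₆H₅COOH) ≈ 4.2
HS⁻: pKₐ(H₂S) ≈ 7
CH₃⁻: pKₐ(CH₄) ≈ 48

triflate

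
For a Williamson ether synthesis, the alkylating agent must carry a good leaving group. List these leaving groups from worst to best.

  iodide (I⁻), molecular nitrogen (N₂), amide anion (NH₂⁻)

Leaving-group ability tracks the stability of the departed species; conjugate-acid pKₐ is the usual yardstick (lower pKₐ → better LG).
molecular nitrogen (N₂): no meaningful conjugate acid; N₂ departs as an exceptionally stable neutral molecule
iodide (I⁻): pKₐ(HI) ≈ -10 — large, highly polarisable; very weak base
amide anion (NH₂⁻): pKₐ(NH₃) ≈ 38 — extremely strong base; never a leaving group
The question asks for worst first, so the sequence is read in increasing leaving-group ability.

amide anion (NH₂⁻) < iodide (I⁻) < molecular nitrogen (N₂)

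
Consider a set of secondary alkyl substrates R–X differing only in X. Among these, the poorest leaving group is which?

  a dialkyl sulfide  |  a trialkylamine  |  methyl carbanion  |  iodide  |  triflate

methyl carbanion

A good leaving group is a weak base: the lower the pKₐ of its conjugate acid, the more readily it departs.
triflate: pKₐ(CF₃SO₃H (triflic acid)) ≈ -14
iodide: pKₐ(HI) ≈ -10
a dialkyl sulfide: pKₐ(R'₂SH⁺) ≈ -7
a trialkylamine: pKₐ(R'₃NH⁺) ≈ 10.7
methyl carbanion: pKₐ(CH₄) ≈ 48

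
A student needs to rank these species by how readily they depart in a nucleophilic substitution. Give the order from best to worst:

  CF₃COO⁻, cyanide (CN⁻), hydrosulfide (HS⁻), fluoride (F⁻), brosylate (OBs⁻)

brosylate (OBs⁻) > CF₃COO⁻ > fluoride (F⁻) > hydrosulfide (HS⁻) > cyanide (CN⁻)

brosylate (OBs⁻): pKₐ(p-BrC₆H₄SO₃H) ≈ -2.8
CF₃COO⁻: pKₐ(CF₃COOH) ≈ 0.2
fluoride (F⁻): pKₐ(HF) ≈ 3.2
hydrosulfide (HS⁻): pKₐ(H₂S) ≈ 7
cyanide (CN⁻): pKₐ(HCN) ≈ 9.2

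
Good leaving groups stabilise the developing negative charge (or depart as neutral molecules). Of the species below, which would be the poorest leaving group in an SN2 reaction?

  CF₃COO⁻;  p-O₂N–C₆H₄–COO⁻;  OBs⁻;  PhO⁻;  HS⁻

PhO⁻

The more stable X⁻ (or X) is on its own — i.e. the weaker a base it is — the better a leaving group it makes.
OBs⁻: pKₐ(p-BrC₆H₄SO₃H) ≈ -2.8
CF₃COO⁻: pKₐ(CF₃COOH) ≈ 0.2
p-O₂N–C₆H₄–COO⁻: pKₐ(p-nitrobenzoic acid) ≈ 3.4
HS⁻: pKₐ(H₂S) ≈ 7
PhO⁻: pKₐ(C₆H₅OH (phenol)) ≈ 10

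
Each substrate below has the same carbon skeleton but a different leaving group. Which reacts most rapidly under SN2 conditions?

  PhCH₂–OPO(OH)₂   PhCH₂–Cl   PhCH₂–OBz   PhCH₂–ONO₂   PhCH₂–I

PhCH₂–I

With the same alkyl group throughout, only the leaving group differentiates the rates.
A good leaving group is a weak base: the lower the pKₐ of its conjugate acid, the more readily it departs.
PhCH₂–I loses I⁻: pKₐ(HI) ≈ -10
PhCH₂–Cl loses Cl⁻: pKₐ(HCl) ≈ -7
PhCH₂–ONO₂ loses NO₃⁻: pKₐ(HNO₃) ≈ -1.3
PhCH₂–OPO(OH)₂ loses H₂PO₄⁻: pKₐ(H₃PO₄) ≈ 2.1
PhCH₂–OBz loses PhCOO⁻: pKₐ(C₆H₅COOH) ≈ 4.2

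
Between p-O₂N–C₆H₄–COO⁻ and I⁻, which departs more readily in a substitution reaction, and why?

I⁻

I⁻ is the better leaving group.
pKₐ(HI) ≈ -10 versus pKₐ(p-nitrobenzoic acid) ≈ 3.4: I⁻ is the much weaker base.
Large, highly polarisable; very weak base.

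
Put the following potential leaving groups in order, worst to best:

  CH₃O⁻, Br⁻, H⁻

Br⁻: pKₐ(HBr) ≈ -9 — weak base; good leaving group
CH₃O⁻: pKₐ(CH₃OH) ≈ 15.5
H⁻: pKₐ(H₂) ≈ 36
Listed from poorest to best leaving group as asked.

H⁻ < CH₃O⁻ < Br⁻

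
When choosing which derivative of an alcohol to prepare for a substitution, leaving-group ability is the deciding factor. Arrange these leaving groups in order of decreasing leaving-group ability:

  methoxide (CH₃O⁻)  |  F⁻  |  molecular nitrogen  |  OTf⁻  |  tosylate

The more stable X⁻ (or X) is on its own — i.e. the weaker a base it is — the better a leaving group it makes.
molecular nitrogen: no meaningful conjugate acid; N₂ departs as an exceptionally stable neutral molecule
OTf⁻: pKₐ(CF₃SO₃H (triflic acid)) ≈ -14 — charge spread over three oxygens and a CF₃ group; the premier leaving group in synthesis
tosylate: pKₐ(p-CH₃C₆H₄SO₃H (TsOH)) ≈ -2.8
F⁻: pKₐ(HF) ≈ 3.2
methoxide (CH₃O⁻): pKₐ(CH₃OH) ≈ 15.5 — strong base; alkoxides do not leave unassisted

molecular nitrogen > OTf⁻ > tosylate > F⁻ > methoxide (CH₃O⁻)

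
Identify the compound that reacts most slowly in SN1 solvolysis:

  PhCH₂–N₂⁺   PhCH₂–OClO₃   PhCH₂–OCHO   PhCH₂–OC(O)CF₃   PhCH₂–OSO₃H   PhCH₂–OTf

With the same alkyl group throughout, only the leaving group differentiates the rates.
Rank by basicity of the departing species: weakest base leaves most easily.
PhCH₂–N₂⁺ loses N₂: no meaningful conjugate acid; N₂ departs as an exceptionally stable neutral molecule
PhCH₂–OTf loses OTf⁻: pKₐ(CF₃SO₃H (triflic acid)) ≈ -14
PhCH₂–OClO₃ loses ClO₄⁻: pKₐ(HClO₄) ≈ -10
PhCH₂–OSO₃H loses HSO₄⁻: pKₐ(H₂SO₄) ≈ -3
PhCH₂–OC(O)CF₃ loses CF₃COO⁻: pKₐ(CF₃COOH) ≈ 0.2
PhCH₂–OCHO loses HCOO⁻: pKₐ(HCOOH) ≈ 3.8

PhCH₂–OCHO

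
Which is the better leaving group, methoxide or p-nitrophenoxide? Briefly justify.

p-nitrophenoxide

p-nitrophenoxide is the better leaving group.
pKₐ(p-nitrophenol) ≈ 7.2 versus pKₐ(CH₃OH) ≈ 15.5: p-nitrophenoxide is the much weaker base.
Nitro group delocalises the charge; the classic chromogenic LG.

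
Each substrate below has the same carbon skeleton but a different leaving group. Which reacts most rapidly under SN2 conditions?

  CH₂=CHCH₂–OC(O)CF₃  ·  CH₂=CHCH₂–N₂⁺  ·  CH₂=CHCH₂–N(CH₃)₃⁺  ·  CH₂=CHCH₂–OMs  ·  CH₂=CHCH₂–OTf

CH₂=CHCH₂–N₂⁺

Identical carbon frameworks mean the comparison reduces to leaving-group quality.
Rank by basicity of the departing species: weakest base leaves most easily.
CH₂=CHCH₂–N₂⁺ loses N₂: no meaningful conjugate acid; N₂ departs as an exceptionally stable neutral molecule
CH₂=CHCH₂–OTf loses OTf⁻: pKₐ(CF₃SO₃H (triflic acid)) ≈ -14
CH₂=CHCH₂–OMs loses OMs⁻: pKₐ(CH₃SO₃H (MsOH)) ≈ -1.9
CH₂=CHCH₂–OC(O)CF₃ loses CF₃COO⁻: pKₐ(CF₃COOH) ≈ 0.2
CH₂=CHCH₂–N(CH₃)₃⁺ loses NR'₃: pKₐ(R'₃NH⁺) ≈ 10.7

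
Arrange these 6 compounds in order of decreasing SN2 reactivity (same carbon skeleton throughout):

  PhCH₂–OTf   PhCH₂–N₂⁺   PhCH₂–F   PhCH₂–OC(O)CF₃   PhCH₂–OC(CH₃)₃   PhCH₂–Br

PhCH₂–N₂⁺ > PhCH₂–OTf > PhCH₂–Br > PhCH₂–OC(O)CF₃ > PhCH₂–F > PhCH₂–OC(CH₃)₃

With the same alkyl group throughout, only the leaving group differentiates the rates.
A good leaving group is a weak base: the lower the pKₐ of its conjugate acid, the more readily it departs.
PhCH₂–N₂⁺ loses N₂: no meaningful conjugate acid; N₂ departs as an exceptionally stable neutral molecule
PhCH₂–OTf loses OTf⁻: pKₐ(CF₃SO₃H (triflic acid)) ≈ -14
PhCH₂–Br loses Br⁻: pKₐ(HBr) ≈ -9
PhCH₂–OC(O)CF₃ loses CF₃COO⁻: pKₐ(CF₃COOH) ≈ 0.2
PhCH₂–F loses F⁻: pKₐ(HF) ≈ 3.2
PhCH₂–OC(CH₃)₃ loses (CH₃)₃CO⁻: pKₐ(t-BuOH) ≈ 18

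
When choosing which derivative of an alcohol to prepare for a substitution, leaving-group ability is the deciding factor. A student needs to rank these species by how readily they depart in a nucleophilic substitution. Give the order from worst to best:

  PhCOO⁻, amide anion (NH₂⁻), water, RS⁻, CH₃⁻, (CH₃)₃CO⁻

CH₃⁻ < amide anion (NH₂⁻) < (CH₃)₃CO⁻ < RS⁻ < PhCOO⁻ < water

The more stable X⁻ (or X) is on its own — i.e. the weaker a base it is — the better a leaving group it makes.
water: pKₐ(H₃O⁺) ≈ -1.7
PhCOO⁻: pKₐ(C₆H₅COOH) ≈ 4.2
RS⁻: pKₐ(RSH (a thiol)) ≈ 10.5
(CH₃)₃CO⁻: pKₐ(t-BuOH) ≈ 18
amide anion (NH₂⁻): pKₐ(NH₃) ≈ 38
CH₃⁻: pKₐ(CH₄) ≈ 48
The question asks for worst first, so the sequence is read in increasing leaving-group ability.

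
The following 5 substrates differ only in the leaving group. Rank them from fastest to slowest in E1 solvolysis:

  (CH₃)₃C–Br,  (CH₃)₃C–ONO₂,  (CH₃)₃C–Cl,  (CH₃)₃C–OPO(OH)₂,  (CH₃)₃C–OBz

(CH₃)₃C–Br > (CH₃)₃C–Cl > (CH₃)₃C–ONO₂ > (CH₃)₃C–OPO(OH)₂ > (CH₃)₃C–OBz

Same R in every case — rank the leaving groups.
The more stable X⁻ (or X) is on its own — i.e. the weaker a base it is — the better a leaving group it makes.
(CH₃)₃C–Br loses Br⁻: pKₐ(HBr) ≈ -9
(CH₃)₃C–Cl loses Cl⁻: pKₐ(HCl) ≈ -7
(CH₃)₃C–ONO₂ loses NO₃⁻: pKₐ(HNO₃) ≈ -1.3
(CH₃)₃C–OPO(OH)₂ loses H₂PO₄⁻: pKₐ(H₃PO₄) ≈ 2.1
(CH₃)₃C–OBz loses PhCOO⁻: pKₐ(C₆H₅COOH) ≈ 4.2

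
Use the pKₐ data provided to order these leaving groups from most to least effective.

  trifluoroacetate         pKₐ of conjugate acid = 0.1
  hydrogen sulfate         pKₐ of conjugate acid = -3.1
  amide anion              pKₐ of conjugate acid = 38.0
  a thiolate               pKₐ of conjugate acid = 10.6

hydrogen sulfate > trifluoroacetate > a thiolate > amide anion

Lower conjugate-acid pKₐ ⇒ weaker base ⇒ better leaving group.
Sorting by the given values: hydrogen sulfate (-3.1), trifluoroacetate (0.1), a thiolate (10.6), amide anion (38.0).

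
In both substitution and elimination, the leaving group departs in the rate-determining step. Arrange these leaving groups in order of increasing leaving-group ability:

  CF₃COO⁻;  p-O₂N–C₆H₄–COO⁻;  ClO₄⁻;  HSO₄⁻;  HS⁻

A good leaving group is a weak base: the lower the pKₐ of its conjugate acid, the more readily it departs.
ClO₄⁻: pKₐ(HClO₄) ≈ -10
HSO₄⁻: pKₐ(H₂SO₄) ≈ -3 — conjugate base of a strong mineral acid
CF₃COO⁻: pKₐ(CF₃COOH) ≈ 0.2 — strongly electron-withdrawing CF₃ stabilises the carboxylate
p-O₂N–C₆H₄–COO⁻: pKₐ(p-nitrobenzoic acid) ≈ 3.4 — electron-withdrawing nitro group stabilises the carboxylate
HS⁻: pKₐ(H₂S) ≈ 7 — larger and more polarisable than the oxygen analogue
Listed from poorest to best leaving group as asked.

HS⁻ < p-O₂N–C₆H₄–COO⁻ < CF₃COO⁻ < HSO₄⁻ < ClO₄⁻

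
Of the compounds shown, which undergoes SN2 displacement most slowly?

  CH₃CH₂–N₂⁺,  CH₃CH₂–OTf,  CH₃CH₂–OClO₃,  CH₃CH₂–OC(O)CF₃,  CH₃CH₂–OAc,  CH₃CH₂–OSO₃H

CH₃CH₂–OAc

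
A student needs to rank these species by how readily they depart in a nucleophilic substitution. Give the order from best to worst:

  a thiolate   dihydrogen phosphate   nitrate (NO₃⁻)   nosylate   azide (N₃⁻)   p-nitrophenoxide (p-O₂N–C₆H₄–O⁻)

nosylate > nitrate (NO₃⁻) > dihydrogen phosphate > azide (N₃⁻) > p-nitrophenoxide (p-O₂N–C₆H₄–O⁻) > a thiolate

nosylate: pKₐ(p-O₂NC₆H₄SO₃H) ≈ -3.5 — p-nitro group further stabilises the sulfonate
nitrate (NO₃⁻): pKₐ(HNO₃) ≈ -1.3
dihydrogen phosphate: pKₐ(H₃PO₄) ≈ 2.1 — moderate base; biological leaving group after further activation
azide (N₃⁻): pKₐ(HN₃) ≈ 4.7
p-nitrophenoxide (p-O₂N–C₆H₄–O⁻): pKₐ(p-nitrophenol) ≈ 7.2 — nitro group delocalises the charge; the classic chromogenic LG
a thiolate: pKₐ(RSH (a thiol)) ≈ 10.5 — moderately basic; rarely leaves without activation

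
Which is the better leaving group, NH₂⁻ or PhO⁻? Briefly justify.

PhO⁻ is the better leaving group.
pKₐ(C₆H₅OH (phenol)) ≈ 10 versus pKₐ(NH₃) ≈ 38: PhO⁻ is the much weaker base.
Resonance into the ring helps, but still a poor LG.

PhO⁻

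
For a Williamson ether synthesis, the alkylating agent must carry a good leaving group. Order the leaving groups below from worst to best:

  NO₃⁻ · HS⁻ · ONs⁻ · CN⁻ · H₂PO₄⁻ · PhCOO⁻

Leaving-group ability tracks the stability of the departed species; conjugate-acid pKₐ is the usual yardstick (lower pKₐ → better LG).
ONs⁻: pKₐ(p-O₂NC₆H₄SO₃H) ≈ -3.5 — p-nitro group further stabilises the sulfonate
NO₃⁻: pKₐ(HNO₃) ≈ -1.3
H₂PO₄⁻: pKₐ(H₃PO₄) ≈ 2.1
PhCOO⁻: pKₐ(C₆H₅COOH) ≈ 4.2 — aryl carboxylate
HS⁻: pKₐ(H₂S) ≈ 7 — larger and more polarisable than the oxygen analogue
CN⁻: pKₐ(HCN) ≈ 9.2 — sp carbon stabilises the charge somewhat, but still a poor LG
Reversing gives the worst-to-best order requested.

CN⁻ < HS⁻ < PhCOO⁻ < H₂PO₄⁻ < NO₃⁻ < ONs⁻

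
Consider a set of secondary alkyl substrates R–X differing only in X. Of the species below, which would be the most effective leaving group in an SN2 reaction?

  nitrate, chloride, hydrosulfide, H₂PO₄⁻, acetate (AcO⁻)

A good leaving group is a weak base: the lower the pKₐ of its conjugate acid, the more readily it departs.
chloride: pKₐ(HCl) ≈ -7
nitrate: pKₐ(HNO₃) ≈ -1.3
H₂PO₄⁻: pKₐ(H₃PO₄) ≈ 2.1
acetate (AcO⁻): pKₐ(CH₃COOH) ≈ 4.8
hydrosulfide: pKₐ(H₂S) ≈ 7

chloride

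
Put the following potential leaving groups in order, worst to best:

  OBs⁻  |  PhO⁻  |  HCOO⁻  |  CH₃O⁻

The more stable X⁻ (or X) is on its own — i.e. the weaker a base it is — the better a leaving group it makes.
OBs⁻: pKₐ(p-BrC₆H₄SO₃H) ≈ -2.8
HCOO⁻: pKₐ(HCOOH) ≈ 3.8
PhO⁻: pKₐ(C₆H₅OH (phenol)) ≈ 10
CH₃O⁻: pKₐ(CH₃OH) ≈ 15.5
The question asks for worst first, so the sequence is read in increasing leaving-group ability.

CH₃O⁻ < PhO⁻ < HCOO⁻ < OBs⁻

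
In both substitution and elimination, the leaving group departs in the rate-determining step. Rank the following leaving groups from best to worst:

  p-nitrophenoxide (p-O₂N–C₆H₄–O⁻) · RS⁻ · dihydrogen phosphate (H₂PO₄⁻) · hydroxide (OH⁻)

dihydrogen phosphate (H₂PO₄⁻) > p-nitrophenoxide (p-O₂N–C₆H₄–O⁻) > RS⁻ > hydroxide (OH⁻)

The more stable X⁻ (or X) is on its own — i.e. the weaker a base it is — the better a leaving group it makes.
dihydrogen phosphate (H₂PO₄⁻): pKₐ(H₃PO₄) ≈ 2.1
p-nitrophenoxide (p-O₂N–C₆H₄–O⁻): pKₐ(p-nitrophenol) ≈ 7.2
RS⁻: pKₐ(RSH (a thiol)) ≈ 10.5
hydroxide (OH⁻): pKₐ(H₂O) ≈ 15.7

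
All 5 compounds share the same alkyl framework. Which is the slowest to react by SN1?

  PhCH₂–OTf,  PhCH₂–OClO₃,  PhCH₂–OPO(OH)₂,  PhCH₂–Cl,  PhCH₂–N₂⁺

PhCH₂–OPO(OH)₂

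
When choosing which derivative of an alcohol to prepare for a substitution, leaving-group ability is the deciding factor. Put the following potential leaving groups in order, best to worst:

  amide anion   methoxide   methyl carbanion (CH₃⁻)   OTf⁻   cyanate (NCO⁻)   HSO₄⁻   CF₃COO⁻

OTf⁻ > HSO₄⁻ > CF₃COO⁻ > cyanate (NCO⁻) > methoxide > amide anion > methyl carbanion (CH₃⁻)

OTf⁻: pKₐ(CF₃SO₃H (triflic acid)) ≈ -14 — charge spread over three oxygens and a CF₃ group; the premier leaving group in synthesis
HSO₄⁻: pKₐ(H₂SO₄) ≈ -3
CF₃COO⁻: pKₐ(CF₃COOH) ≈ 0.2 — strongly electron-withdrawing CF₃ stabilises the carboxylate
cyanate (NCO⁻): pKₐ(HOCN) ≈ 3.5 — resonance between N and O
methoxide: pKₐ(CH₃OH) ≈ 15.5
amide anion: pKₐ(NH₃) ≈ 38
methyl carbanion (CH₃⁻): pKₐ(CH₄) ≈ 48 — unstabilised carbanion; the worst conceivable leaving group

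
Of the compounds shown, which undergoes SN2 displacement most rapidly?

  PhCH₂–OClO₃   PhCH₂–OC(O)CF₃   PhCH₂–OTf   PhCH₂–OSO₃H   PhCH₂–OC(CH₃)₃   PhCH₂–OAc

With the same alkyl group throughout, only the leaving group differentiates the rates.
The more stable X⁻ (or X) is on its own — i.e. the weaker a base it is — the better a leaving group it makes.
PhCH₂–OTf loses OTf⁻: pKₐ(CF₃SO₃H (triflic acid)) ≈ -14
PhCH₂–OClO₃ loses ClO₄⁻: pKₐ(HClO₄) ≈ -10
PhCH₂–OSO₃H loses HSO₄⁻: pKₐ(H₂SO₄) ≈ -3
PhCH₂–OC(O)CF₃ loses CF₃COO⁻: pKₐ(CF₃COOH) ≈ 0.2
PhCH₂–OAc loses AcO⁻: pKₐ(CH₃COOH) ≈ 4.8
PhCH₂–OC(CH₃)₃ loses (CH₃)₃CO⁻: pKₐ(t-BuOH) ≈ 18

PhCH₂–OTf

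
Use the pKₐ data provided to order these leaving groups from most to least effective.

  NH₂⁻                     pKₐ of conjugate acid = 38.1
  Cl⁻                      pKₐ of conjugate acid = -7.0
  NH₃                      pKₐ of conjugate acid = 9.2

Cl⁻ > NH₃ > NH₂⁻

Lower conjugate-acid pKₐ ⇒ weaker base ⇒ better leaving group.
Sorting by the given values: Cl⁻ (-7.0), NH₃ (9.2), NH₂⁻ (38.1).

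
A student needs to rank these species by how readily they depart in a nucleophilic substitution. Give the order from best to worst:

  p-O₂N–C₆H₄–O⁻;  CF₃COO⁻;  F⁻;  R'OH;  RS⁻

The more stable X⁻ (or X) is on its own — i.e. the weaker a base it is — the better a leaving group it makes.
R'OH: pKₐ(R'OH₂⁺) ≈ -2.4
CF₃COO⁻: pKₐ(CF₃COOH) ≈ 0.2
F⁻: pKₐ(HF) ≈ 3.2
p-O₂N–C₆H₄–O⁻: pKₐ(p-nitrophenol) ≈ 7.2 — nitro group delocalises the charge; the classic chromogenic LG
RS⁻: pKₐ(RSH (a thiol)) ≈ 10.5

R'OH > CF₃COO⁻ > F⁻ > p-O₂N–C₆H₄–O⁻ > RS⁻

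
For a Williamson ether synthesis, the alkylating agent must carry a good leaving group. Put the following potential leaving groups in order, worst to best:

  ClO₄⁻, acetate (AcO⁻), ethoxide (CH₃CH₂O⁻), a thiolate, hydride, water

hydride < ethoxide (CH₃CH₂O⁻) < a thiolate < acetate (AcO⁻) < water < ClO₄⁻

The more stable X⁻ (or X) is on its own — i.e. the weaker a base it is — the better a leaving group it makes.
ClO₄⁻: pKₐ(HClO₄) ≈ -10
water: pKₐ(H₃O⁺) ≈ -1.7
acetate (AcO⁻): pKₐ(CH₃COOH) ≈ 4.8
a thiolate: pKₐ(RSH (a thiol)) ≈ 10.5
ethoxide (CH₃CH₂O⁻): pKₐ(CH₃CH₂OH) ≈ 16
hydride: pKₐ(H₂) ≈ 36
Listed from poorest to best leaving group as asked.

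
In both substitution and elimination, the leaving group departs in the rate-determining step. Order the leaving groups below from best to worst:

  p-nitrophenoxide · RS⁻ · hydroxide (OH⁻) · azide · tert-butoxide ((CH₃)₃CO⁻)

azide > p-nitrophenoxide > RS⁻ > hydroxide (OH⁻) > tert-butoxide ((CH₃)₃CO⁻)

The more stable X⁻ (or X) is on its own — i.e. the weaker a base it is — the better a leaving group it makes.
azide: pKₐ(HN₃) ≈ 4.7 — linear, resonance-stabilised
p-nitrophenoxide: pKₐ(p-nitrophenol) ≈ 7.2
RS⁻: pKₐ(RSH (a thiol)) ≈ 10.5 — moderately basic; rarely leaves without activation
hydroxide (OH⁻): pKₐ(H₂O) ≈ 15.7
tert-butoxide ((CH₃)₃CO⁻): pKₐ(t-BuOH) ≈ 18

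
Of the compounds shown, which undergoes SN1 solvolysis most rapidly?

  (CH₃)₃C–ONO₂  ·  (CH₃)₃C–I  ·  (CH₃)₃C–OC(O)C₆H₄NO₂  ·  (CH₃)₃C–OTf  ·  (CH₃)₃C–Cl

The skeletons are identical, so relative rate is governed entirely by leaving-group ability.
Rank by basicity of the departing species: weakest base leaves most easily.
(CH₃)₃C–OTf loses OTf⁻: pKₐ(CF₃SO₃H (triflic acid)) ≈ -14
(CH₃)₃C–I loses I⁻: pKₐ(HI) ≈ -10
(CH₃)₃C–Cl loses Cl⁻: pKₐ(HCl) ≈ -7
(CH₃)₃C–ONO₂ loses NO₃⁻: pKₐ(HNO₃) ≈ -1.3
(CH₃)₃C–OC(O)C₆H₄NO₂ loses p-O₂N–C₆H₄–COO⁻: pKₐ(p-nitrobenzoic acid) ≈ 3.4

(CH₃)₃C–OTf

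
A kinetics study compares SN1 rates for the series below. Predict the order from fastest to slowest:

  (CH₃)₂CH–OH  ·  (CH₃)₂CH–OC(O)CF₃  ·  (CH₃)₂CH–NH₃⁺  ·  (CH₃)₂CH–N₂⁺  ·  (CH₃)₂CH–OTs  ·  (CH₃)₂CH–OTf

(CH₃)₂CH–N₂⁺ > (CH₃)₂CH–OTf > (CH₃)₂CH–OTs > (CH₃)₂CH–OC(O)CF₃ > (CH₃)₂CH–NH₃⁺ > (CH₃)₂CH–OH

The skeletons are identical, so relative rate is governed entirely by leaving-group ability.
A good leaving group is a weak base: the lower the pKₐ of its conjugate acid, the more readily it departs.
(CH₃)₂CH–N₂⁺ loses N₂: no meaningful conjugate acid; N₂ departs as an exceptionally stable neutral molecule
(CH₃)₂CH–OTf loses OTf⁻: pKₐ(CF₃SO₃H (triflic acid)) ≈ -14
(CH₃)₂CH–OTs loses OTs⁻: pKₐ(p-CH₃C₆H₄SO₃H (TsOH)) ≈ -2.8
(CH₃)₂CH–OC(O)CF₃ loses CF₃COO⁻: pKₐ(CF₃COOH) ≈ 0.2
(CH₃)₂CH–NH₃⁺ loses NH₃: pKₐ(NH₄⁺) ≈ 9.2
(CH₃)₂CH–OH loses OH⁻: pKₐ(H₂O) ≈ 15.7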